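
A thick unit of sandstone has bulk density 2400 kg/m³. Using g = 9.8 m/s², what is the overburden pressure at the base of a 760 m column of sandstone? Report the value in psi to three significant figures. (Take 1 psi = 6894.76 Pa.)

2590 psi

sandstone: 2400 kg/m³ × 9.8 m/s² × 760 m = 1.788×10^7 Pa = 2593 psi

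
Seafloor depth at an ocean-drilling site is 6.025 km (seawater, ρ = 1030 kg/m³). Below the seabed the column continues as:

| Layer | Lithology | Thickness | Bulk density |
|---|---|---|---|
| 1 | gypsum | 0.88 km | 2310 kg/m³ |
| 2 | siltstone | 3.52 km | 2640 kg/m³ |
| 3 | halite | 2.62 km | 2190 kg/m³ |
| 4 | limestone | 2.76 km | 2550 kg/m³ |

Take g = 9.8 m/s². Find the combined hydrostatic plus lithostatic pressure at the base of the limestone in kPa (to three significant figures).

297000 kPa

seawater: 1030 kg/m³ × 9.8 m/s² × 6025 m = 6.082×10^7 Pa = 60816 kPa
gypsum: 2310 kg/m³ × 9.8 m/s² × 880 m = 1.992×10^7 Pa = 19921 kPa
siltstone: 2640 kg/m³ × 9.8 m/s² × 3520 m = 9.107×10^7 Pa = 91069 kPa
halite: 2190 kg/m³ × 9.8 m/s² × 2620 m = 5.623×10^7 Pa = 56230 kPa
limestone: 2550 kg/m³ × 9.8 m/s² × 2760 m = 6.897×10^7 Pa = 68972 kPa
Total = 60816 + 19921 + 91069 + 56230 + 68972 = 2.9701×10^5 kPa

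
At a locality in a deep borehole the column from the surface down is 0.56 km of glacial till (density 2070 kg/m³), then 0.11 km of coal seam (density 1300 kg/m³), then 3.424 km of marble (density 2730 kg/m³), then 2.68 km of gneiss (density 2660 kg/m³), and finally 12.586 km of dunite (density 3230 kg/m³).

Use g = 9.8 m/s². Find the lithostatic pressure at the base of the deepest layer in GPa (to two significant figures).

0.57 GPa

glacial till: 2070 kg/m³ × 9.8 m/s² × 560 m = 1.136×10^7 Pa = 0.01136 GPa
coal seam: 1300 kg/m³ × 9.8 m/s² × 110 m = 1.401×10^6 Pa = 1.401×10^-3 GPa
marble: 2730 kg/m³ × 9.8 m/s² × 3424 m = 9.161×10^7 Pa = 0.09161 GPa
gneiss: 2660 kg/m³ × 9.8 m/s² × 2680 m = 6.986×10^7 Pa = 0.06986 GPa
dunite: 3230 kg/m³ × 9.8 m/s² × 12586 m = 3.984×10^8 Pa = 0.3984 GPa
Total = 0.01136 + 1.401×10^-3 + 0.09161 + 0.06986 + 0.3984 = 0.57263 GPa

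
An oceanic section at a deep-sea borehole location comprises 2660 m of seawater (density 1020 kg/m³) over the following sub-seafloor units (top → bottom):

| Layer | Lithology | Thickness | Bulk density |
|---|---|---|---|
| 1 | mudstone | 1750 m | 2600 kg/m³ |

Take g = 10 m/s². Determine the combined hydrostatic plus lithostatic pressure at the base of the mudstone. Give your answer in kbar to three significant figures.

seawater: 1020 kg/m³ × 10 m/s² × 2660 m = 2.713×10^7 Pa = 0.2713 kbar
mudstone: 2600 kg/m³ × 10 m/s² × 1750 m = 4.550×10^7 Pa = 0.4550 kbar
Total = 0.2713 + 0.4550 = 0.72632 kbar

0.726 kbar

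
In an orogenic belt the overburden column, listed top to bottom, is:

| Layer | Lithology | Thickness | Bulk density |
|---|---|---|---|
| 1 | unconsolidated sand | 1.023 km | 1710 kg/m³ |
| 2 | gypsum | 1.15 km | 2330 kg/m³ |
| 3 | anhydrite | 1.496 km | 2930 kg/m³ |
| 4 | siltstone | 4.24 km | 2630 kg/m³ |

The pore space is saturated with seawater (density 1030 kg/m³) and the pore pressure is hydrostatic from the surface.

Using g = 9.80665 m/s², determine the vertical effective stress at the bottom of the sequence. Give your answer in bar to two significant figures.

Overburden (lithostatic) stress σ_v:
unconsolidated sand: 1710 kg/m³ × 9.80665 m/s² × 1023 m = 1.716×10^7 Pa = 17.16 MPa
gypsum: 2330 kg/m³ × 9.80665 m/s² × 1150 m = 2.628×10^7 Pa = 26.28 MPa
anhydrite: 2930 kg/m³ × 9.80665 m/s² × 1496 m = 4.299×10^7 Pa = 42.99 MPa
siltstone: 2630 kg/m³ × 9.80665 m/s² × 4240 m = 1.094×10^8 Pa = 109.4 MPa
Total = 17.16 + 26.28 + 42.99 + 109.4 = 195.77 MPa
Pore pressure P_p = 1030 kg/m³ × 9.80665 m/s² × 7909 m = 7.989×10^7 Pa = 79.89 MPa
Effective stress σ' = σ_v − P_p = 195.8 − 79.89 = 115.89 MPa = 1158.9 bar

1200 bar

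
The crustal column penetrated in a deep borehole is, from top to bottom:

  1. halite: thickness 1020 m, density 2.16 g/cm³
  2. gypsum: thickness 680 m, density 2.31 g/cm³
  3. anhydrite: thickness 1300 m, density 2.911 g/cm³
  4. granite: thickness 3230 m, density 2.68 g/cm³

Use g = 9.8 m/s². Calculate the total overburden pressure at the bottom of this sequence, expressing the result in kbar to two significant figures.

1.6 kbar

halite: 2160 kg/m³ × 9.8 m/s² × 1020 m = 2.159×10^7 Pa = 0.2159 kbar
gypsum: 2310 kg/m³ × 9.8 m/s² × 680 m = 1.539×10^7 Pa = 0.1539 kbar
anhydrite: 2911 kg/m³ × 9.8 m/s² × 1300 m = 3.709×10^7 Pa = 0.3709 kbar
granite: 2680 kg/m³ × 9.8 m/s² × 3230 m = 8.483×10^7 Pa = 0.8483 kbar
Total = 0.2159 + 0.1539 + 0.3709 + 0.8483 = 1.5890 kbar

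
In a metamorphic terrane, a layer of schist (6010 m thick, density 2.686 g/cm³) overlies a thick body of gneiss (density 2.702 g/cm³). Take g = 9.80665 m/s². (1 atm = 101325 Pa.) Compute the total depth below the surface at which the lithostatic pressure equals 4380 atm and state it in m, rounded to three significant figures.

16800 m

Pressure at base of upper layers: 2686×9.80665×6010 = 1.583×10^8 Pa = 1562 atm
Remaining pressure to be supplied by gneiss: 4.438×10^8 − 1.583×10^8 = 2.855×10^8 Pa
Additional depth in gneiss = 2.855×10^8 Pa / (2702 kg/m³ × 9.80665 m/s²) = 10774 m
Total depth = 6010 m + 10774 m = 16784 m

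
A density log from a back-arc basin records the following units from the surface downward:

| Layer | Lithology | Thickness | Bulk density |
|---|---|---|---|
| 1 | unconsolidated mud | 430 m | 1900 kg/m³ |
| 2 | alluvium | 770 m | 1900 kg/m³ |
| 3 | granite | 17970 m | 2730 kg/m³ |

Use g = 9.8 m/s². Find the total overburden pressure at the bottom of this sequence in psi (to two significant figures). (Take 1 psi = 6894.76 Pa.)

73000 psi

unconsolidated mud: 1900 kg/m³ × 9.8 m/s² × 430 m = 8.007×10^6 Pa = 1161 psi
alluvium: 1900 kg/m³ × 9.8 m/s² × 770 m = 1.434×10^7 Pa = 2079 psi
granite: 2730 kg/m³ × 9.8 m/s² × 17970 m = 4.808×10^8 Pa = 69730 psi
Total = 1161 + 2079 + 69730 = 72970 psi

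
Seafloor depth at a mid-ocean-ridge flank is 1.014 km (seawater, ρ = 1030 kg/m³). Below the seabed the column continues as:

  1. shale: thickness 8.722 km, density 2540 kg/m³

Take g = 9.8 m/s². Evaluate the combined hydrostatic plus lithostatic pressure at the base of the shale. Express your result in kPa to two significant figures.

seawater: 1030 kg/m³ × 9.8 m/s² × 1014 m = 1.024×10^7 Pa = 10235 kPa
shale: 2540 kg/m³ × 9.8 m/s² × 8722 m = 2.171×10^8 Pa = 2.171×10^5 kPa
Total = 10235 + 2.171×10^5 = 2.2734×10^5 kPa

230000 kPa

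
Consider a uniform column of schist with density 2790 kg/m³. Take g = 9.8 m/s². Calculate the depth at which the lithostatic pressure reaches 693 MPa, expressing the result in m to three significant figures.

25300 m

h = P/(ρg) = 693 MPa / (2790 kg/m³ × 9.8 m/s²) = 6.930×10^8 Pa / 27342 Pa/m = 25346 m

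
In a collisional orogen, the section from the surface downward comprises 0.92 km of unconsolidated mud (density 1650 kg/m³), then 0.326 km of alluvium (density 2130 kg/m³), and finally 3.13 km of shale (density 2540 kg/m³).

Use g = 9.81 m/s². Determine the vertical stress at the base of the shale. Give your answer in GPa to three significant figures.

0.0997 GPa

unconsolidated mud: 1650 kg/m³ × 9.81 m/s² × 920 m = 1.489×10^7 Pa = 0.01489 GPa
alluvium: 2130 kg/m³ × 9.81 m/s² × 326 m = 6.812×10^6 Pa = 6.812×10^-3 GPa
shale: 2540 kg/m³ × 9.81 m/s² × 3130 m = 7.799×10^7 Pa = 0.07799 GPa
Total = 0.01489 + 6.812×10^-3 + 0.07799 = 0.099695 GPa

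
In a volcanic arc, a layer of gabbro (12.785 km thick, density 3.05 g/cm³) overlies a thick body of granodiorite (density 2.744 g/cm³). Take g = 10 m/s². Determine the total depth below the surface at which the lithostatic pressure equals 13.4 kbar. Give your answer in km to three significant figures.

Pressure at base of upper layers: 3050×10×12785 = 3.899×10^8 Pa = 3.899 kbar
Remaining pressure to be supplied by granodiorite: 1.340×10^9 − 3.899×10^8 = 9.501×10^8 Pa
Additional depth in granodiorite = 9.501×10^8 Pa / (2744 kg/m³ × 10 m/s²) = 34623 m
Total depth = 12785 m + 34623 m = 47408 m
= 47.408 km

47.4 km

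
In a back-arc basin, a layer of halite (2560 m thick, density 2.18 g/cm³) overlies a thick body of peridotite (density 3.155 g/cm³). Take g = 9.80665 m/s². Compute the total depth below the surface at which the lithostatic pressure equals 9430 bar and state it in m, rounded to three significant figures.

Pressure at base of upper layers: 2180×9.80665×2560 = 5.473×10^7 Pa = 547.3 bar
Remaining pressure to be supplied by peridotite: 9.430×10^8 − 5.473×10^7 = 8.883×10^8 Pa
Additional depth in peridotite = 8.883×10^8 Pa / (3155 kg/m³ × 9.80665 m/s²) = 28709 m
Total depth = 2560 m + 28709 m = 31269 m

31300 m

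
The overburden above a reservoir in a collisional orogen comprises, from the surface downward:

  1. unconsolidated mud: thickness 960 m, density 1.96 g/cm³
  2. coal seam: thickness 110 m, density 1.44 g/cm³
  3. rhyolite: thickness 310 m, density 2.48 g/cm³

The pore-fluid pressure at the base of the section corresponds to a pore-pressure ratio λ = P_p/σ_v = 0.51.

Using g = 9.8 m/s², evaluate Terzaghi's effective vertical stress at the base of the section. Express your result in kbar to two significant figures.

0.13 kbar

Overburden (lithostatic) stress σ_v:
unconsolidated mud: 1960 kg/m³ × 9.8 m/s² × 960 m = 1.844×10^7 Pa = 18.44 MPa
coal seam: 1440 kg/m³ × 9.8 m/s² × 110 m = 1.552×10^6 Pa = 1.552 MPa
rhyolite: 2480 kg/m³ × 9.8 m/s² × 310 m = 7.534×10^6 Pa = 7.534 MPa
Total = 18.44 + 1.552 + 7.534 = 27.526 MPa
Pore pressure P_p = λ·σ_v = 0.51 × 27.53 MPa = 14.04 MPa
Effective stress σ' = σ_v − P_p = 27.53 − 14.04 = 13.488 MPa = 0.13488 kbar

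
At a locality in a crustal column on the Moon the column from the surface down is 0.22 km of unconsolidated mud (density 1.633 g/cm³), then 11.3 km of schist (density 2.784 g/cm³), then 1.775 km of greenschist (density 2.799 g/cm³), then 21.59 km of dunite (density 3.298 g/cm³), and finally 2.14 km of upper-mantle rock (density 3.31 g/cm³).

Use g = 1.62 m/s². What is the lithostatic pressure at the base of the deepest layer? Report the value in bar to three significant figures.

1860 bar

unconsolidated mud: 1633 kg/m³ × 1.62 m/s² × 220 m = 5.820×10^5 Pa = 5.820 bar
schist: 2784 kg/m³ × 1.62 m/s² × 11300 m = 5.096×10^7 Pa = 509.6 bar
greenschist: 2799 kg/m³ × 1.62 m/s² × 1775 m = 8.049×10^6 Pa = 80.49 bar
dunite: 3298 kg/m³ × 1.62 m/s² × 21590 m = 1.154×10^8 Pa = 1154 bar
upper-mantle rock: 3310 kg/m³ × 1.62 m/s² × 2140 m = 1.148×10^7 Pa = 114.8 bar
Total = 5.820 + 509.6 + 80.49 + 1154 + 114.8 = 1864.2 bar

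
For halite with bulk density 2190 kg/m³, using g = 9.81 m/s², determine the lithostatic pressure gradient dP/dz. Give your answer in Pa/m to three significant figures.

21500 Pa/m

dP/dz = ρg = 2190 kg/m³ × 9.81 m/s² = 21484 Pa/m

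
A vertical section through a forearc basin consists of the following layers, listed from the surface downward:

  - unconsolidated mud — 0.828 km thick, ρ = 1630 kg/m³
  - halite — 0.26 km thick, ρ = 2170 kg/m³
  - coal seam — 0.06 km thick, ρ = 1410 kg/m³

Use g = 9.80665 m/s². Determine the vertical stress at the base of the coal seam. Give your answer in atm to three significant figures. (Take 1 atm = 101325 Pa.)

193 atm

unconsolidated mud: 1630 kg/m³ × 9.80665 m/s² × 828 m = 1.324×10^7 Pa = 130.6 atm
halite: 2170 kg/m³ × 9.80665 m/s² × 260 m = 5.533×10^6 Pa = 54.61 atm
coal seam: 1410 kg/m³ × 9.80665 m/s² × 60 m = 8.296×10^5 Pa = 8.188 atm
Total = 130.6 + 54.61 + 8.188 = 193.42 atm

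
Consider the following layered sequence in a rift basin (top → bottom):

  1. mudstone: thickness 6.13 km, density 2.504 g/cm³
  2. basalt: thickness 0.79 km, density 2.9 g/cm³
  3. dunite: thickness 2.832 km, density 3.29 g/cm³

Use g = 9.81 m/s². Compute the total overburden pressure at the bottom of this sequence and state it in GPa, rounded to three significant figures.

0.264 GPa

mudstone: 2504 kg/m³ × 9.81 m/s² × 6130 m = 1.506×10^8 Pa = 0.1506 GPa
basalt: 2900 kg/m³ × 9.81 m/s² × 790 m = 2.247×10^7 Pa = 0.02247 GPa
dunite: 3290 kg/m³ × 9.81 m/s² × 2832 m = 9.140×10^7 Pa = 0.09140 GPa
Total = 0.1506 + 0.02247 + 0.09140 = 0.26446 GPa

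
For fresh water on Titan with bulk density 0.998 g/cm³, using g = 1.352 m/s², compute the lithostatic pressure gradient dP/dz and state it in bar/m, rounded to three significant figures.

dP/dz = ρg = 998 kg/m³ × 1.352 m/s² = 1349.3 Pa/m
= 1349.3 Pa/m × (1 bar/m / 1.0000×10^5 Pa/m) = 0.013493 bar/m

0.0135 bar/m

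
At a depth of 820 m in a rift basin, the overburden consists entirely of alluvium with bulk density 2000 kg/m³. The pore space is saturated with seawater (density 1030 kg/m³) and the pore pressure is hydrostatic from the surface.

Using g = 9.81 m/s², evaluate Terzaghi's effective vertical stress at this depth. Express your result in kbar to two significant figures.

0.078 kbar

Overburden (lithostatic) stress σ_v:
alluvium: 2000 kg/m³ × 9.81 m/s² × 820 m = 1.609×10^7 Pa = 16.09 MPa
Pore pressure P_p = 1030 kg/m³ × 9.81 m/s² × 820 m = 8.286×10^6 Pa = 8.286 MPa
Effective stress σ' = σ_v − P_p = 16.09 − 8.286 = 7.8029 MPa = 0.078029 kbar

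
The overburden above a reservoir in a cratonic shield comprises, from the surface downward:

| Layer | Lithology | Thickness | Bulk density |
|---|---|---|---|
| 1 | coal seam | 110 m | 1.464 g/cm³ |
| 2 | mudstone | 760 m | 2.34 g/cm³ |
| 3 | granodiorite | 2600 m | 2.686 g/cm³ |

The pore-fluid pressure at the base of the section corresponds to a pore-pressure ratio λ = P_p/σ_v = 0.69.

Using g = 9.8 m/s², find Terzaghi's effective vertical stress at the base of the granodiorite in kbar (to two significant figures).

0.27 kbar

Overburden (lithostatic) stress σ_v:
coal seam: 1464 kg/m³ × 9.8 m/s² × 110 m = 1.578×10^6 Pa = 1.578 MPa
mudstone: 2340 kg/m³ × 9.8 m/s² × 760 m = 1.743×10^7 Pa = 17.43 MPa
granodiorite: 2686 kg/m³ × 9.8 m/s² × 2600 m = 6.844×10^7 Pa = 68.44 MPa
Total = 1.578 + 17.43 + 68.44 = 87.446 MPa
Pore pressure P_p = λ·σ_v = 0.69 × 87.45 MPa = 60.34 MPa
Effective stress σ' = σ_v − P_p = 87.45 − 60.34 = 27.108 MPa = 0.27108 kbar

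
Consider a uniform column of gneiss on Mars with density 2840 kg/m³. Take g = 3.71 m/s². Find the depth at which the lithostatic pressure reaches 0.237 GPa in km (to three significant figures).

22.5 km

h = P/(ρg) = 0.237 GPa / (2840 kg/m³ × 3.71 m/s²) = 2.370×10^8 Pa / 10536 Pa/m = 22493 m
= 22.493 km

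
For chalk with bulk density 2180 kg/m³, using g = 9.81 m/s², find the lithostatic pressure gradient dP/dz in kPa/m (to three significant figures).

dP/dz = ρg = 2180 kg/m³ × 9.81 m/s² = 21386 Pa/m
= 21386 Pa/m × (1 kPa/m / 1000.0 Pa/m) = 21.386 kPa/m

21.4 kPa/m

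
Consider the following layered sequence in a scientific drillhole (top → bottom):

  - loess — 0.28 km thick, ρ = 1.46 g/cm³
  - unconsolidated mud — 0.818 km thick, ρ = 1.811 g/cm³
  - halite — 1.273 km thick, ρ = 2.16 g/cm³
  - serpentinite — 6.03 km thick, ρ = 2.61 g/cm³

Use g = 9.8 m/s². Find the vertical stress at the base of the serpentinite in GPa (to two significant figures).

0.20 GPa

loess: 1460 kg/m³ × 9.8 m/s² × 280 m = 4.006×10^6 Pa = 4.006×10^-3 GPa
unconsolidated mud: 1811 kg/m³ × 9.8 m/s² × 818 m = 1.452×10^7 Pa = 0.01452 GPa
halite: 2160 kg/m³ × 9.8 m/s² × 1273 m = 2.695×10^7 Pa = 0.02695 GPa
serpentinite: 2610 kg/m³ × 9.8 m/s² × 6030 m = 1.542×10^8 Pa = 0.1542 GPa
Total = 4.006×10^-3 + 0.01452 + 0.02695 + 0.1542 = 0.19971 GPa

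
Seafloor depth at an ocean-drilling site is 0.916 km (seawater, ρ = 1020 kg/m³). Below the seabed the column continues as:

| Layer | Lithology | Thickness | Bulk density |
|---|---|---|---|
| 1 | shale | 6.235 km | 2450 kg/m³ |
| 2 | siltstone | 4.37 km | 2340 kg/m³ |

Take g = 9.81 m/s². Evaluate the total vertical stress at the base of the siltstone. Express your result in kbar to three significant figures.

2.59 kbar

seawater: 1020 kg/m³ × 9.81 m/s² × 916 m = 9.166×10^6 Pa = 0.09166 kbar
shale: 2450 kg/m³ × 9.81 m/s² × 6235 m = 1.499×10^8 Pa = 1.499 kbar
siltstone: 2340 kg/m³ × 9.81 m/s² × 4370 m = 1.003×10^8 Pa = 1.003 kbar
Total = 0.09166 + 1.499 + 1.003 = 2.5934 kbar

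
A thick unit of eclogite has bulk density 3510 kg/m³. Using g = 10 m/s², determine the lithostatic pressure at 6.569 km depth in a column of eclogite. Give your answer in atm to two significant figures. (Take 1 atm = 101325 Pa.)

2300 atm

eclogite: 3510 kg/m³ × 10 m/s² × 6569 m = 2.306×10^8 Pa = 2276 atm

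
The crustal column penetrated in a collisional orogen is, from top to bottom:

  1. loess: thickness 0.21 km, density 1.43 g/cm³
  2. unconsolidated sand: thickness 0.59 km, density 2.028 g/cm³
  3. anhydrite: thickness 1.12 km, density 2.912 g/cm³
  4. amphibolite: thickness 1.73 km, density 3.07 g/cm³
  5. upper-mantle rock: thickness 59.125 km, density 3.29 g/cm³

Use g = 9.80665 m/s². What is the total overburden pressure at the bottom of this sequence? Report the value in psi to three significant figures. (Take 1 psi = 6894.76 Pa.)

291000 psi

loess: 1430 kg/m³ × 9.80665 m/s² × 210 m = 2.945×10^6 Pa = 427.1 psi
unconsolidated sand: 2028 kg/m³ × 9.80665 m/s² × 590 m = 1.173×10^7 Pa = 1702 psi
anhydrite: 2912 kg/m³ × 9.80665 m/s² × 1120 m = 3.198×10^7 Pa = 4639 psi
amphibolite: 3070 kg/m³ × 9.80665 m/s² × 1730 m = 5.208×10^7 Pa = 7554 psi
upper-mantle rock: 3290 kg/m³ × 9.80665 m/s² × 59125 m = 1.908×10^9 Pa = 2.767×10^5 psi
Total = 427.1 + 1702 + 4639 + 7554 + 2.767×10^5 = 2.9100×10^5 psi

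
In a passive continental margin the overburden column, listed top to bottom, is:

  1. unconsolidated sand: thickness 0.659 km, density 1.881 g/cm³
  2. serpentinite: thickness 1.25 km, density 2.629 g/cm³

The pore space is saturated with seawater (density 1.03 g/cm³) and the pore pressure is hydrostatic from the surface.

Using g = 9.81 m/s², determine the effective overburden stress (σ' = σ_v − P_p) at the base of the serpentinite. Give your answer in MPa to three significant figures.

Overburden (lithostatic) stress σ_v:
unconsolidated sand: 1881 kg/m³ × 9.81 m/s² × 659 m = 1.216×10^7 Pa = 12.16 MPa
serpentinite: 2629 kg/m³ × 9.81 m/s² × 1250 m = 3.224×10^7 Pa = 32.24 MPa
Total = 12.16 + 32.24 = 44.398 MPa
Pore pressure P_p = 1030 kg/m³ × 9.81 m/s² × 1909 m = 1.929×10^7 Pa = 19.29 MPa
Effective stress σ' = σ_v − P_p = 44.40 − 19.29 = 25.109 MPa

25.1 MPa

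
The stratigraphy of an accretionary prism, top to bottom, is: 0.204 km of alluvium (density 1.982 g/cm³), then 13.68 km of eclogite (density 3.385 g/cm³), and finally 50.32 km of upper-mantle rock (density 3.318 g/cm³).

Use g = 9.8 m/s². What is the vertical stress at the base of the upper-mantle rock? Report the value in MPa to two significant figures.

alluvium: 1982 kg/m³ × 9.8 m/s² × 204 m = 3.962×10^6 Pa = 3.962 MPa
eclogite: 3385 kg/m³ × 9.8 m/s² × 13680 m = 4.538×10^8 Pa = 453.8 MPa
upper-mantle rock: 3318 kg/m³ × 9.8 m/s² × 50320 m = 1.636×10^9 Pa = 1636 MPa
Total = 3.962 + 453.8 + 1636 = 2094.0 MPa

2100 MPa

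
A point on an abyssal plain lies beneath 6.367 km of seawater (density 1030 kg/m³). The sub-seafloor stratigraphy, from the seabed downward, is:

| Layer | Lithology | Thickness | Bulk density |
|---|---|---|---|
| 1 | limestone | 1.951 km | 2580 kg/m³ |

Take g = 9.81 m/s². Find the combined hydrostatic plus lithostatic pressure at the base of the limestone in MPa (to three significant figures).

seawater: 1030 kg/m³ × 9.81 m/s² × 6367 m = 6.433×10^7 Pa = 64.33 MPa
limestone: 2580 kg/m³ × 9.81 m/s² × 1951 m = 4.938×10^7 Pa = 49.38 MPa
Total = 64.33 + 49.38 = 113.71 MPa

114 MPa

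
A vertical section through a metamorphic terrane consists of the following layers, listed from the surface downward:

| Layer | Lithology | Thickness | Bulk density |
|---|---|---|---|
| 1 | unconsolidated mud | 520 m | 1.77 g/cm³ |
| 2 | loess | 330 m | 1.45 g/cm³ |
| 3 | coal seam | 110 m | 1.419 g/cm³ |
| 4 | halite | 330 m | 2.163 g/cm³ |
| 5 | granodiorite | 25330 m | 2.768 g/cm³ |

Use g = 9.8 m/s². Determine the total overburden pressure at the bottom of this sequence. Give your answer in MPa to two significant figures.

unconsolidated mud: 1770 kg/m³ × 9.8 m/s² × 520 m = 9.020×10^6 Pa = 9.020 MPa
loess: 1450 kg/m³ × 9.8 m/s² × 330 m = 4.689×10^6 Pa = 4.689 MPa
coal seam: 1419 kg/m³ × 9.8 m/s² × 110 m = 1.530×10^6 Pa = 1.530 MPa
halite: 2163 kg/m³ × 9.8 m/s² × 330 m = 6.995×10^6 Pa = 6.995 MPa
granodiorite: 2768 kg/m³ × 9.8 m/s² × 25330 m = 6.871×10^8 Pa = 687.1 MPa
Total = 9.020 + 4.689 + 1.530 + 6.995 + 687.1 = 709.35 MPa

710 MPa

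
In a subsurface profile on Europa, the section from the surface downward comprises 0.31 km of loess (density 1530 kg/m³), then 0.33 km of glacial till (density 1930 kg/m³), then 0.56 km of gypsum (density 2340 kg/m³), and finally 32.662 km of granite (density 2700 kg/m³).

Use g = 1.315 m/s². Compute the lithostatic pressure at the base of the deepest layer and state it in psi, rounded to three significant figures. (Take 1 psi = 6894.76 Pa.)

loess: 1530 kg/m³ × 1.315 m/s² × 310 m = 6.237×10^5 Pa = 90.46 psi
glacial till: 1930 kg/m³ × 1.315 m/s² × 330 m = 8.375×10^5 Pa = 121.5 psi
gypsum: 2340 kg/m³ × 1.315 m/s² × 560 m = 1.723×10^6 Pa = 249.9 psi
granite: 2700 kg/m³ × 1.315 m/s² × 32662 m = 1.160×10^8 Pa = 16820 psi
Total = 90.46 + 121.5 + 249.9 + 16820 = 17281 psi

17300 psi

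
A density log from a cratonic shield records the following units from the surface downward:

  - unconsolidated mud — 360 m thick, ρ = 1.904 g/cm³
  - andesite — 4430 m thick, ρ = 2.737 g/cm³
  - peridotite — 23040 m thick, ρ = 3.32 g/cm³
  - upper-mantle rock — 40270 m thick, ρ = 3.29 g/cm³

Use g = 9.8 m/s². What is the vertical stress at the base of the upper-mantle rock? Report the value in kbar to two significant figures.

unconsolidated mud: 1904 kg/m³ × 9.8 m/s² × 360 m = 6.717×10^6 Pa = 0.06717 kbar
andesite: 2737 kg/m³ × 9.8 m/s² × 4430 m = 1.188×10^8 Pa = 1.188 kbar
peridotite: 3320 kg/m³ × 9.8 m/s² × 23040 m = 7.496×10^8 Pa = 7.496 kbar
upper-mantle rock: 3290 kg/m³ × 9.8 m/s² × 40270 m = 1.298×10^9 Pa = 12.98 kbar
Total = 0.06717 + 1.188 + 7.496 + 12.98 = 21.736 kbar

22 kbar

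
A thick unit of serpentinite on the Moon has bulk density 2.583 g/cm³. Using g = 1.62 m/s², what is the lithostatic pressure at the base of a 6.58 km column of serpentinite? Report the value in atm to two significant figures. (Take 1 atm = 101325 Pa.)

serpentinite: 2583 kg/m³ × 1.62 m/s² × 6580 m = 2.753×10^7 Pa = 271.7 atm

270 atm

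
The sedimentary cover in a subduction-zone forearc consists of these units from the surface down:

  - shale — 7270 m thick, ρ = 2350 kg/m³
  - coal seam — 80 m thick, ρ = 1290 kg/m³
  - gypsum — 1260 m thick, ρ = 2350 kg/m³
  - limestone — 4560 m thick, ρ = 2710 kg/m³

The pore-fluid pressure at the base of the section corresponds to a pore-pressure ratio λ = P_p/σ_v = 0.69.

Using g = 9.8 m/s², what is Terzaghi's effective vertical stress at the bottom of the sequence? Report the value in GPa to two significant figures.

0.099 GPa

Overburden (lithostatic) stress σ_v:
shale: 2350 kg/m³ × 9.8 m/s² × 7270 m = 1.674×10^8 Pa = 167.4 MPa
coal seam: 1290 kg/m³ × 9.8 m/s² × 80 m = 1.011×10^6 Pa = 1.011 MPa
gypsum: 2350 kg/m³ × 9.8 m/s² × 1260 m = 2.902×10^7 Pa = 29.02 MPa
limestone: 2710 kg/m³ × 9.8 m/s² × 4560 m = 1.211×10^8 Pa = 121.1 MPa
Total = 167.4 + 1.011 + 29.02 + 121.1 = 318.56 MPa
Pore pressure P_p = λ·σ_v = 0.69 × 318.6 MPa = 219.8 MPa
Effective stress σ' = σ_v − P_p = 318.6 − 219.8 = 98.754 MPa = 0.098754 GPa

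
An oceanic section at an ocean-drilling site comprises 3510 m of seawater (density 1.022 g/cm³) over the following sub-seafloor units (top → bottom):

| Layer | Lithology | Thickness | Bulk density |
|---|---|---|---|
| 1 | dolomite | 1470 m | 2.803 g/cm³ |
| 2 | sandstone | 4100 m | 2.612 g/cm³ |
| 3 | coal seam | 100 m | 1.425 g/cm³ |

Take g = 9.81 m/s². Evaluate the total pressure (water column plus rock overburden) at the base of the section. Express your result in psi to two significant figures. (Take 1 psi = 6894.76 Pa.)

26000 psi

seawater: 1022 kg/m³ × 9.81 m/s² × 3510 m = 3.519×10^7 Pa = 5104 psi
dolomite: 2803 kg/m³ × 9.81 m/s² × 1470 m = 4.042×10^7 Pa = 5863 psi
sandstone: 2612 kg/m³ × 9.81 m/s² × 4100 m = 1.051×10^8 Pa = 15237 psi
coal seam: 1425 kg/m³ × 9.81 m/s² × 100 m = 1.398×10^6 Pa = 202.8 psi
Total = 5104 + 5863 + 15237 + 202.8 = 26407 psi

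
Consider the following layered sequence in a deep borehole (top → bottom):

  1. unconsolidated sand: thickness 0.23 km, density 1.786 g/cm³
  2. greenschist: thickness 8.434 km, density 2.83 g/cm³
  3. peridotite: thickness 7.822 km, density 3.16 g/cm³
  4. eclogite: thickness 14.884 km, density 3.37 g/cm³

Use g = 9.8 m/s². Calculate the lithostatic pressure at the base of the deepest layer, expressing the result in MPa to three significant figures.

972 MPa

unconsolidated sand: 1786 kg/m³ × 9.8 m/s² × 230 m = 4.026×10^6 Pa = 4.026 MPa
greenschist: 2830 kg/m³ × 9.8 m/s² × 8434 m = 2.339×10^8 Pa = 233.9 MPa
peridotite: 3160 kg/m³ × 9.8 m/s² × 7822 m = 2.422×10^8 Pa = 242.2 MPa
eclogite: 3370 kg/m³ × 9.8 m/s² × 14884 m = 4.916×10^8 Pa = 491.6 MPa
Total = 4.026 + 233.9 + 242.2 + 491.6 = 971.72 MPa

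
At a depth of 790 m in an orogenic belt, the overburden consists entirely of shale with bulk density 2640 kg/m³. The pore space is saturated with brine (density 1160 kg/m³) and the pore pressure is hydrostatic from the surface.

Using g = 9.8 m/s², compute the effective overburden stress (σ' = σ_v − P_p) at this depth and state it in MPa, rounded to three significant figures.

11.5 MPa

Overburden (lithostatic) stress σ_v:
shale: 2640 kg/m³ × 9.8 m/s² × 790 m = 2.044×10^7 Pa = 20.44 MPa
Pore pressure P_p = 1160 kg/m³ × 9.8 m/s² × 790 m = 8.981×10^6 Pa = 8.981 MPa
Effective stress σ' = σ_v − P_p = 20.44 − 8.981 = 11.458 MPa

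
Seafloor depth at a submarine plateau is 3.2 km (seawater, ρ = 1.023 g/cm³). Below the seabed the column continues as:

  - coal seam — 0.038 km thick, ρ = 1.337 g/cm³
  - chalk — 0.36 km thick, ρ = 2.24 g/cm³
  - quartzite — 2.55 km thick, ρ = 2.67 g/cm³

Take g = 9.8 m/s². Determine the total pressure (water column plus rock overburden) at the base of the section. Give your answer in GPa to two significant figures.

seawater: 1023 kg/m³ × 9.8 m/s² × 3200 m = 3.208×10^7 Pa = 0.03208 GPa
coal seam: 1337 kg/m³ × 9.8 m/s² × 38 m = 4.979×10^5 Pa = 4.979×10^-4 GPa
chalk: 2240 kg/m³ × 9.8 m/s² × 360 m = 7.903×10^6 Pa = 7.903×10^-3 GPa
quartzite: 2670 kg/m³ × 9.8 m/s² × 2550 m = 6.672×10^7 Pa = 0.06672 GPa
Total = 0.03208 + 4.979×10^-4 + 7.903×10^-3 + 0.06672 = 0.10721 GPa

0.11 GPa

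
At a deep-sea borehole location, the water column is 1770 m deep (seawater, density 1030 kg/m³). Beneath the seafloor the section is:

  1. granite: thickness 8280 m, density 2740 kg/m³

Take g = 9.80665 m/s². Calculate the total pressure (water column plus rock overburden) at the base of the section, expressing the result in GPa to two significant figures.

0.24 GPa

seawater: 1030 kg/m³ × 9.80665 m/s² × 1770 m = 1.788×10^7 Pa = 0.01788 GPa
granite: 2740 kg/m³ × 9.80665 m/s² × 8280 m = 2.225×10^8 Pa = 0.2225 GPa
Total = 0.01788 + 0.2225 = 0.24036 GPa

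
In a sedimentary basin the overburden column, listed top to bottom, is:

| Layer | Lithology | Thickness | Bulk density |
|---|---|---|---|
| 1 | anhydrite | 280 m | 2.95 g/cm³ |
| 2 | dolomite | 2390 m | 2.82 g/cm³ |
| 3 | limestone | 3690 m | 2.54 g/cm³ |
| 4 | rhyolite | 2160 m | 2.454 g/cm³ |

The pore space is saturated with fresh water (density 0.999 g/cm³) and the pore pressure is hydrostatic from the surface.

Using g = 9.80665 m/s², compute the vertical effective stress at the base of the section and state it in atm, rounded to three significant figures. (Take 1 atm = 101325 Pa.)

Overburden (lithostatic) stress σ_v:
anhydrite: 2950 kg/m³ × 9.80665 m/s² × 280 m = 8.100×10^6 Pa = 8.100 MPa
dolomite: 2820 kg/m³ × 9.80665 m/s² × 2390 m = 6.609×10^7 Pa = 66.09 MPa
limestone: 2540 kg/m³ × 9.80665 m/s² × 3690 m = 9.191×10^7 Pa = 91.91 MPa
rhyolite: 2454 kg/m³ × 9.80665 m/s² × 2160 m = 5.198×10^7 Pa = 51.98 MPa
Total = 8.100 + 66.09 + 91.91 + 51.98 = 218.09 MPa
Pore pressure P_p = 999 kg/m³ × 9.80665 m/s² × 8520 m = 8.347×10^7 Pa = 83.47 MPa
Effective stress σ' = σ_v − P_p = 218.1 − 83.47 = 134.62 MPa = 1328.6 atm

1330 atm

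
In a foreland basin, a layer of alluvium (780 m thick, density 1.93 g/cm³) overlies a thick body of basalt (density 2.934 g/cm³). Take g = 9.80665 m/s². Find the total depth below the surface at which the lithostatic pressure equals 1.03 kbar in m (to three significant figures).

Pressure at base of upper layers: 1930×9.80665×780 = 1.476×10^7 Pa = 0.1476 kbar
Remaining pressure to be supplied by basalt: 1.030×10^8 − 1.476×10^7 = 8.824×10^7 Pa
Additional depth in basalt = 8.824×10^7 Pa / (2934 kg/m³ × 9.80665 m/s²) = 3066.7 m
Total depth = 780 m + 3066.7 m = 3846.7 m

3850 m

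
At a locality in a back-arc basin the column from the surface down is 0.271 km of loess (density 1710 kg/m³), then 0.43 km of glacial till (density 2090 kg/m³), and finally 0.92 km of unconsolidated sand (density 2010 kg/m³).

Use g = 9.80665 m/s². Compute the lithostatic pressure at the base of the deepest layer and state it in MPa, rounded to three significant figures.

loess: 1710 kg/m³ × 9.80665 m/s² × 271 m = 4.544×10^6 Pa = 4.544 MPa
glacial till: 2090 kg/m³ × 9.80665 m/s² × 430 m = 8.813×10^6 Pa = 8.813 MPa
unconsolidated sand: 2010 kg/m³ × 9.80665 m/s² × 920 m = 1.813×10^7 Pa = 18.13 MPa
Total = 4.544 + 8.813 + 18.13 = 31.492 MPa

31.5 MPa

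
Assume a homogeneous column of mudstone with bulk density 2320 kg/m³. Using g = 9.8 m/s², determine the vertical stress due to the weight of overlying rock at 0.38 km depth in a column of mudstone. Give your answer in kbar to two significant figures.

mudstone: 2320 kg/m³ × 9.8 m/s² × 380 m = 8.640×10^6 Pa = 0.08640 kbar

0.086 kbar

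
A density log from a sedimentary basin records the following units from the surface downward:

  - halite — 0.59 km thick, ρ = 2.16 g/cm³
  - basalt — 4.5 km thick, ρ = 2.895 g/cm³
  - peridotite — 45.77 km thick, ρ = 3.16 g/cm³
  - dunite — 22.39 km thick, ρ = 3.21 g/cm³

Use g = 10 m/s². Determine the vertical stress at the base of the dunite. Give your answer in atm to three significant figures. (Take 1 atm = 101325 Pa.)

22800 atm

halite: 2160 kg/m³ × 10 m/s² × 590 m = 1.274×10^7 Pa = 125.8 atm
basalt: 2895 kg/m³ × 10 m/s² × 4500 m = 1.303×10^8 Pa = 1286 atm
peridotite: 3160 kg/m³ × 10 m/s² × 45770 m = 1.446×10^9 Pa = 14274 atm
dunite: 3210 kg/m³ × 10 m/s² × 22390 m = 7.187×10^8 Pa = 7093 atm
Total = 125.8 + 1286 + 14274 + 7093 = 22779 atm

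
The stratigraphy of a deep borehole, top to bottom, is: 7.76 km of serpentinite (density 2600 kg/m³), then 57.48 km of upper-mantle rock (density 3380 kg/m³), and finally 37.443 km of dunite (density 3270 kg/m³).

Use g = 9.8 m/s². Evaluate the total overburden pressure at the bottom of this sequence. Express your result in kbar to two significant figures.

serpentinite: 2600 kg/m³ × 9.8 m/s² × 7760 m = 1.977×10^8 Pa = 1.977 kbar
upper-mantle rock: 3380 kg/m³ × 9.8 m/s² × 57480 m = 1.904×10^9 Pa = 19.04 kbar
dunite: 3270 kg/m³ × 9.8 m/s² × 37443 m = 1.200×10^9 Pa = 12.00 kbar
Total = 1.977 + 19.04 + 12.00 = 33.016 kbar

33 kbar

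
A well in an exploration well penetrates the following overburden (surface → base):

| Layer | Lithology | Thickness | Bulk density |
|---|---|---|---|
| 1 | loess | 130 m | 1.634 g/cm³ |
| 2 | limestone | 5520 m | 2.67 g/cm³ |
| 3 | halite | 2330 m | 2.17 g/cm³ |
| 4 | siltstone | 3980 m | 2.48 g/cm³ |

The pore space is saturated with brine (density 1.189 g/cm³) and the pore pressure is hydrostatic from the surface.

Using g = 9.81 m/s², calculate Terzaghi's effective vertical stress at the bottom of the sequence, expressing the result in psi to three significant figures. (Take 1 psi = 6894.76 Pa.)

Overburden (lithostatic) stress σ_v:
loess: 1634 kg/m³ × 9.81 m/s² × 130 m = 2.084×10^6 Pa = 2.084 MPa
limestone: 2670 kg/m³ × 9.81 m/s² × 5520 m = 1.446×10^8 Pa = 144.6 MPa
halite: 2170 kg/m³ × 9.81 m/s² × 2330 m = 4.960×10^7 Pa = 49.60 MPa
siltstone: 2480 kg/m³ × 9.81 m/s² × 3980 m = 9.683×10^7 Pa = 96.83 MPa
Total = 2.084 + 144.6 + 49.60 + 96.83 = 293.10 MPa
Pore pressure P_p = 1189 kg/m³ × 9.81 m/s² × 11960 m = 1.395×10^8 Pa = 139.5 MPa
Effective stress σ' = σ_v − P_p = 293.1 − 139.5 = 153.59 MPa = 22277 psi

22300 psi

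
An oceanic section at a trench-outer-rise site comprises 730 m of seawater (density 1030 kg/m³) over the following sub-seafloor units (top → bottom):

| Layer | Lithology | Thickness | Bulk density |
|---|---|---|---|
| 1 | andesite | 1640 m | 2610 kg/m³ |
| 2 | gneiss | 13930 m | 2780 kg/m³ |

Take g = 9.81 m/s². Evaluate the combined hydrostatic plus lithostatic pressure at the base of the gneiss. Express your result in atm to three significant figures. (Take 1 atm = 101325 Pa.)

seawater: 1030 kg/m³ × 9.81 m/s² × 730 m = 7.376×10^6 Pa = 72.80 atm
andesite: 2610 kg/m³ × 9.81 m/s² × 1640 m = 4.199×10^7 Pa = 414.4 atm
gneiss: 2780 kg/m³ × 9.81 m/s² × 13930 m = 3.799×10^8 Pa = 3749 atm
Total = 72.80 + 414.4 + 3749 = 4236.5 atm

4240 atm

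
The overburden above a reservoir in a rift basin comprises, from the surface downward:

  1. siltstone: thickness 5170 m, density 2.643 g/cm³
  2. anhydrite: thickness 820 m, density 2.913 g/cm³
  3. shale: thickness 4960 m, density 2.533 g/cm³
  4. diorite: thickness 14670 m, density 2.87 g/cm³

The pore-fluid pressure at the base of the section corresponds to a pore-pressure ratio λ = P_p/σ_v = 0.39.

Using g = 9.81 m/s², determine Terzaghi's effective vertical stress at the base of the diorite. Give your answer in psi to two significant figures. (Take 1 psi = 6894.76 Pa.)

61000 psi

Overburden (lithostatic) stress σ_v:
siltstone: 2643 kg/m³ × 9.81 m/s² × 5170 m = 1.340×10^8 Pa = 134.0 MPa
anhydrite: 2913 kg/m³ × 9.81 m/s² × 820 m = 2.343×10^7 Pa = 23.43 MPa
shale: 2533 kg/m³ × 9.81 m/s² × 4960 m = 1.232×10^8 Pa = 123.2 MPa
diorite: 2870 kg/m³ × 9.81 m/s² × 14670 m = 4.130×10^8 Pa = 413.0 MPa
Total = 134.0 + 23.43 + 123.2 + 413.0 = 693.76 MPa
Pore pressure P_p = λ·σ_v = 0.39 × 693.8 MPa = 270.6 MPa
Effective stress σ' = σ_v − P_p = 693.8 − 270.6 = 423.19 MPa = 61379 psi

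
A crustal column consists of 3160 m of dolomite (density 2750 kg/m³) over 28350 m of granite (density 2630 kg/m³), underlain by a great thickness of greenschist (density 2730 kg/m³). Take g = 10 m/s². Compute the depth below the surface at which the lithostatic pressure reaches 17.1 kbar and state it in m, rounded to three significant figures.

Pressure at base of upper layers: 2750×10×3160 + 2630×10×28350 = 8.325×10^8 Pa = 8.325 kbar
Remaining pressure to be supplied by greenschist: 1.710×10^9 − 8.325×10^8 = 8.775×10^8 Pa
Additional depth in greenschist = 8.775×10^8 Pa / (2730 kg/m³ × 10 m/s²) = 32143 m
Total depth = 31510 m + 32143 m = 63653 m

63700 m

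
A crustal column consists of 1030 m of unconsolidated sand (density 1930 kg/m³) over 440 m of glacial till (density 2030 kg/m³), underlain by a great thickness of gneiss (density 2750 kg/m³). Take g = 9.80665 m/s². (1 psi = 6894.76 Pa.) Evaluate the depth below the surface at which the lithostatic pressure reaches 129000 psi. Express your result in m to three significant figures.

33400 m

Pressure at base of upper layers: 1930×9.80665×1030 + 2030×9.80665×440 = 2.825×10^7 Pa = 4098 psi
Remaining pressure to be supplied by gneiss: 8.894×10^8 − 2.825×10^7 = 8.612×10^8 Pa
Additional depth in gneiss = 8.612×10^8 Pa / (2750 kg/m³ × 9.80665 m/s²) = 31933 m
Total depth = 1470 m + 31933 m = 33403 m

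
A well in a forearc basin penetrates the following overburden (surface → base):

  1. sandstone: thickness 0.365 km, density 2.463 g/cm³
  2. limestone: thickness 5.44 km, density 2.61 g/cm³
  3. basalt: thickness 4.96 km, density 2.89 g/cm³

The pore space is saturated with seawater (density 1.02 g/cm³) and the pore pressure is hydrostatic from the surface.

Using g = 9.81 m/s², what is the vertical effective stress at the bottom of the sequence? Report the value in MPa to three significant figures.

Overburden (lithostatic) stress σ_v:
sandstone: 2463 kg/m³ × 9.81 m/s² × 365 m = 8.819×10^6 Pa = 8.819 MPa
limestone: 2610 kg/m³ × 9.81 m/s² × 5440 m = 1.393×10^8 Pa = 139.3 MPa
basalt: 2890 kg/m³ × 9.81 m/s² × 4960 m = 1.406×10^8 Pa = 140.6 MPa
Total = 8.819 + 139.3 + 140.6 = 288.73 MPa
Pore pressure P_p = 1020 kg/m³ × 9.81 m/s² × 10765 m = 1.077×10^8 Pa = 107.7 MPa
Effective stress σ' = σ_v − P_p = 288.7 − 107.7 = 181.01 MPa

181 MPa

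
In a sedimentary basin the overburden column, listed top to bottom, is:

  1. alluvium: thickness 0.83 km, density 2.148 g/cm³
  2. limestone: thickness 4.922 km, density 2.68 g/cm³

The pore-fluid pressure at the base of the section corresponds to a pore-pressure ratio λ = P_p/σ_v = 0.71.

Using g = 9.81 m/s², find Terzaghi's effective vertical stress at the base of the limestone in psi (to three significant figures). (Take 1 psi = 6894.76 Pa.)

6180 psi

Overburden (lithostatic) stress σ_v:
alluvium: 2148 kg/m³ × 9.81 m/s² × 830 m = 1.749×10^7 Pa = 17.49 MPa
limestone: 2680 kg/m³ × 9.81 m/s² × 4922 m = 1.294×10^8 Pa = 129.4 MPa
Total = 17.49 + 129.4 = 146.89 MPa
Pore pressure P_p = λ·σ_v = 0.71 × 146.9 MPa = 104.3 MPa
Effective stress σ' = σ_v − P_p = 146.9 − 104.3 = 42.599 MPa = 6178.5 psi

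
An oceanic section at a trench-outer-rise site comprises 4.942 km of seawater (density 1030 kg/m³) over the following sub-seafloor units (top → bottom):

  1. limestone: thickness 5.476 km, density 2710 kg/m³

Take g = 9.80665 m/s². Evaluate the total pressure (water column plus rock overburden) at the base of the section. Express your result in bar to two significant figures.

2000 bar

seawater: 1030 kg/m³ × 9.80665 m/s² × 4942 m = 4.992×10^7 Pa = 499.2 bar
limestone: 2710 kg/m³ × 9.80665 m/s² × 5476 m = 1.455×10^8 Pa = 1455 bar
Total = 499.2 + 1455 = 1954.5 bar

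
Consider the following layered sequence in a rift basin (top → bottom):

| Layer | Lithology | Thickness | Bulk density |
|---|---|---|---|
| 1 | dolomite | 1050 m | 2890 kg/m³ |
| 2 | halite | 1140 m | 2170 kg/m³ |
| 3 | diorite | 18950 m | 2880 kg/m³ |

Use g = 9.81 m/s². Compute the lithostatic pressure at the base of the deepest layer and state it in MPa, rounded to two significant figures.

590 MPa

dolomite: 2890 kg/m³ × 9.81 m/s² × 1050 m = 2.977×10^7 Pa = 29.77 MPa
halite: 2170 kg/m³ × 9.81 m/s² × 1140 m = 2.427×10^7 Pa = 24.27 MPa
diorite: 2880 kg/m³ × 9.81 m/s² × 18950 m = 5.354×10^8 Pa = 535.4 MPa
Total = 29.77 + 24.27 + 535.4 = 589.43 MPa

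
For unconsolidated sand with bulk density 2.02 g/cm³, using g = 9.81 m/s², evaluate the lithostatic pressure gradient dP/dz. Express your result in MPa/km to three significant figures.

dP/dz = ρg = 2020 kg/m³ × 9.81 m/s² = 19816 Pa/m
= 19816 Pa/m × (1 MPa/km / 1000.0 Pa/m) = 19.816 MPa/km

19.8 MPa/km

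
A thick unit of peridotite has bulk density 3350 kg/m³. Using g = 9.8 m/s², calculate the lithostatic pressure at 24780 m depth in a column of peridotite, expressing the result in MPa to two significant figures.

peridotite: 3350 kg/m³ × 9.8 m/s² × 24780 m = 8.135×10^8 Pa = 813.5 MPa

810 MPa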